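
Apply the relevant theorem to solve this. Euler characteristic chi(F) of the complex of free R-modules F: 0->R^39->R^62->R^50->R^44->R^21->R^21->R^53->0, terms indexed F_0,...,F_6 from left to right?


chi = sum (-1)^i * rank:
(-1)^0*39=39
(-1)^1*62=-62
(-1)^2*50=50
(-1)^3*44=-44
(-1)^4*21=21
(-1)^5*21=-21
(-1)^6*53=53
chi=36


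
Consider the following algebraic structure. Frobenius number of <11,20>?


gcd(11,20)=1 => F=ab-a-b=11*20-11-20=220-31=189


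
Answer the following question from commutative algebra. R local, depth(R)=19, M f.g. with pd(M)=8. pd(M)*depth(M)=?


pd+depth=19
depth=19-8=11
pd*depth=8*11=88


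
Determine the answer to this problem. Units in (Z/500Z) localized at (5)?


Local ring = Z/125Z.
phi(125) = 5^2*(5-1) = 100


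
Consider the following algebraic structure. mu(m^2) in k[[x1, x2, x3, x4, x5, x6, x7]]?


C(n+d-1,d)=C(8,2)=28


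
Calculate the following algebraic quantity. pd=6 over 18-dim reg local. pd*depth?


pd+depth=18
depth=18-6=12
pd*depth=6*12=72


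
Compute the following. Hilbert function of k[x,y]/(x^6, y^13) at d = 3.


k[x,y], I = (x^6, y^13), d = 3
Need i < 6 and d-i < 13.
Range: 0 <= i <= 3.
H(3) = 4


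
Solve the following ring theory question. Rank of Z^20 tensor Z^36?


rank(M(x)N) = rank(M)*rank(N)
20*36 = 720


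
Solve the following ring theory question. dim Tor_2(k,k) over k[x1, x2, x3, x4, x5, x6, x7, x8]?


Koszul: C(n,i)=C(8,2)=28


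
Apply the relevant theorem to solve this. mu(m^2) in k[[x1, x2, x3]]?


C(n+d-1,d)=C(4,2)=6


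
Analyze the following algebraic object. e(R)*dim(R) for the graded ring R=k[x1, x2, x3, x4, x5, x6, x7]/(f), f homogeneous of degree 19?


e(R)=deg(f)=19, dim(R)=7-1=6
e*dim=19*6=114


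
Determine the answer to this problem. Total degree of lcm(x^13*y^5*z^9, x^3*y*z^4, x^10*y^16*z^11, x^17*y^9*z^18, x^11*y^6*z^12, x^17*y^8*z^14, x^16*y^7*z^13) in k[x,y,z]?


lcm = componentwise max:
x: max(13,3,10,17,11,17,16)=17
y: max(5,1,16,9,6,8,7)=16
z: max(9,4,11,18,12,14,13)=18
Total=17+16+18=51


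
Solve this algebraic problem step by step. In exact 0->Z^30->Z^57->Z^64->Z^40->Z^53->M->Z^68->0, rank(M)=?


Alt sum=0:
(-1)^0*30 + (-1)^1*57 + (-1)^2*64 + (-1)^3*40 + (-1)^4*53 + (-1)^5*? + (-1)^6*68=0
rank(M)=118


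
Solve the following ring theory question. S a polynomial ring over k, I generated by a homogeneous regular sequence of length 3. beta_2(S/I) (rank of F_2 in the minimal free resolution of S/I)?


Regular sequence => Koszul complex is the minimal free resolution.
Syz_1 minimally generated by Koszul relations f_i*e_j - f_j*e_i (i<j): mu(Syz_1) = beta_2 = C(m,2) = m(m-1)/2
m=3
3*2/2 = 3


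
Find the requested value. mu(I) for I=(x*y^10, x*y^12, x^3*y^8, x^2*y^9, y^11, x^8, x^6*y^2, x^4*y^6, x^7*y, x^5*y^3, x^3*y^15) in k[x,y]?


Remove redundant (divisible by others).
x*y^12 redundant.
x^3*y^15 redundant.
Min: x^8, x^7*y, x^6*y^2, x^5*y^3, x^4*y^6, x^3*y^8, x^2*y^9, x*y^10, y^11
Count=9


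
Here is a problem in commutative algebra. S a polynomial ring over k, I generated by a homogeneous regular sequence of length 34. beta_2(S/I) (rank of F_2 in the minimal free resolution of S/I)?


Regular sequence => Koszul complex is the minimal free resolution.
Syz_1 minimally generated by Koszul relations f_i*e_j - f_j*e_i (i<j): mu(Syz_1) = beta_2 = C(m,2) = m(m-1)/2
m=34
34*33/2 = 561


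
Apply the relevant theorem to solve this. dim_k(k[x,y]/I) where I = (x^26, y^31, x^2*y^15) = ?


k[x,y]/I, I = (x^26, y^31, x^2*y^15)
Rect: 26x31=806. Corner: (26-2)x(31-15)=384.
dim = 806-384 = 422


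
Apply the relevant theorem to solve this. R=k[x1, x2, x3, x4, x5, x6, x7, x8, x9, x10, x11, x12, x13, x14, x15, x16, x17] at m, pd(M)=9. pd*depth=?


pd+depth=17
depth=17-9=8
pd*depth=9*8=72


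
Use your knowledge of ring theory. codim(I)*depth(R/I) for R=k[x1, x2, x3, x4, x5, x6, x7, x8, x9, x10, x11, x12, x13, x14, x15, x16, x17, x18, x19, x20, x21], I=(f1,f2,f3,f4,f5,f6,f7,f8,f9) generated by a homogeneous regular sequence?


codim=9, depth=dim(R/I)=21-9=12
Product=9*12=108


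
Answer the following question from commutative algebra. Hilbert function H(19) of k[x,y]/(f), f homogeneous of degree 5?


H(t)=d for t>=d-1.
d=5, t=19
H(19)=5


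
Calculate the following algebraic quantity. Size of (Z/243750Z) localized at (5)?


5-primary part: 243750=5^5*78
Size=5^5=3125


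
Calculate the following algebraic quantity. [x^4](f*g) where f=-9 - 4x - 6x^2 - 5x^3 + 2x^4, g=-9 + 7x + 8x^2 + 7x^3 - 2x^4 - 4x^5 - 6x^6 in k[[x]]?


[x^4] = sum a_i*b_j, i+j=4
  -9*-2=18
  -4*7=-28
  -6*8=-48
  -5*7=-35
  2*-9=-18
Sum=-111


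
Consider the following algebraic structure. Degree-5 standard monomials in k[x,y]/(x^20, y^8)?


k[x,y], I = (x^20, y^8), d = 5
Need i < 20 and d-i < 8.
Range: 0 <= i <= 5.
H(5) = 6


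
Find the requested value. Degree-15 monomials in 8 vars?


C(d+n-1,n-1)=C(22,7)=170544


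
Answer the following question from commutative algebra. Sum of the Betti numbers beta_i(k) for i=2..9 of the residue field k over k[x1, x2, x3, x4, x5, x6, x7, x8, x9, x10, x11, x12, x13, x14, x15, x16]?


Koszul resolution: beta_i(k)=C(n,i), n=16
C(16,2)=120, C(16,3)=560, C(16,4)=1820, C(16,5)=4368, C(16,6)=8008, C(16,7)=11440, C(16,8)=12870, C(16,9)=11440
Sum=50626


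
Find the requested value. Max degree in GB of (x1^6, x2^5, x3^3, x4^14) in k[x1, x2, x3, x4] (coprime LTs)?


Pure powers, coprime LTs => already GB.
Degrees: 6, 5, 3, 14
Max=14


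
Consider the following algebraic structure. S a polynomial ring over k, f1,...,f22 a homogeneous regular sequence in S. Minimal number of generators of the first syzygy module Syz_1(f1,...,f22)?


Regular sequence => Koszul complex is the minimal free resolution.
Syz_1 minimally generated by Koszul relations f_i*e_j - f_j*e_i (i<j): mu(Syz_1) = beta_2 = C(m,2) = m(m-1)/2
m=22
22*21/2 = 231


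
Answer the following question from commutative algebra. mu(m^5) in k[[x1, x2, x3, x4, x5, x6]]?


C(n+d-1,d)=C(10,5)=252


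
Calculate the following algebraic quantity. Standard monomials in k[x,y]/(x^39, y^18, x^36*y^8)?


k[x,y]/I, I = (x^39, y^18, x^36*y^8)
Rect: 39x18=702. Corner: (39-36)x(18-8)=30.
dim = 702-30 = 672


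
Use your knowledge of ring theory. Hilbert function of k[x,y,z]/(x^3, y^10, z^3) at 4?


Need i<3, j<10, k<3 with i+j+k=4.
For each i, j ranges over max(0,4-i-2)..min(9,4-i):
  i=0: j in [2,4] -> 3
  i=1: j in [1,3] -> 3
  i=2: j in [0,2] -> 3
H(4) = 3+3+3 = 9


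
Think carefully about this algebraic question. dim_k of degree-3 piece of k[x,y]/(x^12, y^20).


k[x,y], I = (x^12, y^20), d = 3
Need i < 12 and d-i < 20.
Range: 0 <= i <= 3.
H(3) = 4


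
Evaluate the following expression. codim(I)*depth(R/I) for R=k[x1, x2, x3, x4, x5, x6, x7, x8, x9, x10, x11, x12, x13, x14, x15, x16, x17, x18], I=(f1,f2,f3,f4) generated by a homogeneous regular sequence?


codim=4, depth=dim(R/I)=18-4=14
Product=4*14=56


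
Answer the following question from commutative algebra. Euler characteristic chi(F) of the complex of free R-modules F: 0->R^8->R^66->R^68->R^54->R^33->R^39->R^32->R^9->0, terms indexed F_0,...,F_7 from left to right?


chi = sum (-1)^i * rank:
(-1)^0*8=8
(-1)^1*66=-66
(-1)^2*68=68
(-1)^3*54=-54
(-1)^4*33=33
(-1)^5*39=-39
(-1)^6*32=32
(-1)^7*9=-9
chi=-27


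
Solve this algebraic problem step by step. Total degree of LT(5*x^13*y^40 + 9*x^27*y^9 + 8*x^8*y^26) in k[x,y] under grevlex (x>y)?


LT: 5*x^13*y^40
deg_x=13, deg_y=40
Total=13+40=53


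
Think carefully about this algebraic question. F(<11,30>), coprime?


gcd(11,30)=1 => F=ab-a-b=11*30-11-30=330-41=289


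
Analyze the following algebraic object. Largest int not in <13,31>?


gcd(13,31)=1 => F=ab-a-b=13*31-13-31=403-44=359


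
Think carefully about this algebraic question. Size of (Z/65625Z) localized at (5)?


5-primary part: 65625=5^5*21
Size=5^5=3125


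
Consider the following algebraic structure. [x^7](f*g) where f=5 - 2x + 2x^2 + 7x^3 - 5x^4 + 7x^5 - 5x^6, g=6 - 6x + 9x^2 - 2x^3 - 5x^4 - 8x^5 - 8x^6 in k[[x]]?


[x^7] = sum a_i*b_j, i+j=7
  -2*-8=16
  2*-8=-16
  7*-5=-35
  -5*-2=10
  7*9=63
  -5*-6=30
Sum=68


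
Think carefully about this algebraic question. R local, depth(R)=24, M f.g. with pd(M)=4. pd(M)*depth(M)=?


pd+depth=24
depth=24-4=20
pd*depth=4*20=80


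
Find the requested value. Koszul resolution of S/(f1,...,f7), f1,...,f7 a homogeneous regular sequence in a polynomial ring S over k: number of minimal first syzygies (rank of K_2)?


Regular sequence => Koszul complex is the minimal free resolution.
Syz_1 minimally generated by Koszul relations f_i*e_j - f_j*e_i (i<j): mu(Syz_1) = beta_2 = C(m,2) = m(m-1)/2
m=7
7*6/2 = 21


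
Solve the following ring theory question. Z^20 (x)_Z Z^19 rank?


rank(M(x)N) = rank(M)*rank(N)
20*19 = 380


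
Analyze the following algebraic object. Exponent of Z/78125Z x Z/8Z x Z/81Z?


Exponent = lcm of the cyclic orders; pairwise coprime => product.
5^7*2^3*3^4=78125*8*81=50625000


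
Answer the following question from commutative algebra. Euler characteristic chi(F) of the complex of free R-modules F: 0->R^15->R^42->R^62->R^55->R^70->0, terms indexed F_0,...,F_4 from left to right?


chi = sum (-1)^i * rank:
(-1)^0*15=15
(-1)^1*42=-42
(-1)^2*62=62
(-1)^3*55=-55
(-1)^4*70=70
chi=50


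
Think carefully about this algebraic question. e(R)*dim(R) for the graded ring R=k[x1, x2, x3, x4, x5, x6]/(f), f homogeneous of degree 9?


e(R)=deg(f)=9, dim(R)=6-1=5
e*dim=9*5=45


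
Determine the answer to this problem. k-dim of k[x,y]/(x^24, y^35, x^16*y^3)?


k[x,y]/I, I = (x^24, y^35, x^16*y^3)
Rect: 24x35=840. Corner: (24-16)x(35-3)=256.
dim = 840-256 = 584


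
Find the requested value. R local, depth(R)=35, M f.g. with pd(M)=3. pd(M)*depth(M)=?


pd+depth=35
depth=35-3=32
pd*depth=3*32=96


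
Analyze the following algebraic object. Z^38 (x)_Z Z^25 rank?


rank(M(x)N) = rank(M)*rank(N)
38*25 = 950


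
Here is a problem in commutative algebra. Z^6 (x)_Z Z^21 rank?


rank(M(x)N) = rank(M)*rank(N)
6*21 = 126


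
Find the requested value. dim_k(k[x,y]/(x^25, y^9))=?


Basis: x^i*y^j, i<25, j<9
25*9=225


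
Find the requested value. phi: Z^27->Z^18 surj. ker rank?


rank(ker) = 27-18 = 9


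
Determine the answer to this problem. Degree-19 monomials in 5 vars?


C(d+n-1,n-1)=C(23,4)=8855


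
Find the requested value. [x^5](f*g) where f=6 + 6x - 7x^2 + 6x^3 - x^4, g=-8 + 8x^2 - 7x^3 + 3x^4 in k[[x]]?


[x^5] = sum a_i*b_j, i+j=5
  6*3=18
  -7*-7=49
  6*8=48
Sum=115


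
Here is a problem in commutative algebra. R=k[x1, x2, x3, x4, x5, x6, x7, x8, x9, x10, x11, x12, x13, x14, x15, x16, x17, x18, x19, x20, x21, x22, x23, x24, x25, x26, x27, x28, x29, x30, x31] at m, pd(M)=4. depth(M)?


pd+depth=depth(R)=31
depth=31-4=27


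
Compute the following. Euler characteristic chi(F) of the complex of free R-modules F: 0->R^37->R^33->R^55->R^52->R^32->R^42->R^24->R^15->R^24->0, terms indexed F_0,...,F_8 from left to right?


chi = sum (-1)^i * rank:
(-1)^0*37=37
(-1)^1*33=-33
(-1)^2*55=55
(-1)^3*52=-52
(-1)^4*32=32
(-1)^5*42=-42
(-1)^6*24=24
(-1)^7*15=-15
(-1)^8*24=24
chi=30


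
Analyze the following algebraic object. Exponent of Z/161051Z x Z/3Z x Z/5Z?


Exponent = lcm of the cyclic orders; pairwise coprime => product.
11^5*3^1*5^1=161051*3*5=2415765


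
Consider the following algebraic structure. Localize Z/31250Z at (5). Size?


5-primary part: 31250=5^6*2
Size=5^6=15625


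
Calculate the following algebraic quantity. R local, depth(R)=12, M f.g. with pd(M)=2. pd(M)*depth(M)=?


pd+depth=12
depth=12-2=10
pd*depth=2*10=20


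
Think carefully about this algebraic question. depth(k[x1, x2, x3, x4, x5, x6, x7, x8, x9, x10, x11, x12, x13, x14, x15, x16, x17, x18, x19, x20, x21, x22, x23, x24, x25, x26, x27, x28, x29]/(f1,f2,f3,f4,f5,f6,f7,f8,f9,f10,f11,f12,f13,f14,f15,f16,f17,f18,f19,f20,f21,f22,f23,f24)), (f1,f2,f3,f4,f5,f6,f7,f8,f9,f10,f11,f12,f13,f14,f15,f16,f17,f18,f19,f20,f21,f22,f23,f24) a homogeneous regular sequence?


depth(R)=29
depth(R/I)=29-24=5


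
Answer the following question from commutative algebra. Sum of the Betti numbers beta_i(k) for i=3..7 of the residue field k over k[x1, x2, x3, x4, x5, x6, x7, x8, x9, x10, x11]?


Koszul resolution: beta_i(k)=C(n,i), n=11
C(11,3)=165, C(11,4)=330, C(11,5)=462, C(11,6)=462, C(11,7)=330
Sum=1749


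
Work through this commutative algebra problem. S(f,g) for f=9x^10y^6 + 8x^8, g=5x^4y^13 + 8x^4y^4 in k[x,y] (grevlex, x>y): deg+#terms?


LT(f)=9x^10y^6, LT(g)=5x^4y^13
lcm(LM)=x^10y^13
S(f,g) (scaled by 45 to clear denominators) = 5y^7*f - 9x^6*g = 40x^8y^7 - 72x^10y^4
2 terms, deg 15.
15+2=17


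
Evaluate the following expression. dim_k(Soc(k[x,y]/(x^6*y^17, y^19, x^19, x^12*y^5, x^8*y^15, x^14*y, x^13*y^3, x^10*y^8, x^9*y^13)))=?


Socle = ann(m) = span of standard monomials u with x*u, y*u in I (staircase corners).
Minimal generators: x^19, x^14*y, x^13*y^3, x^12*y^5, x^10*y^8, x^9*y^13, x^8*y^15, x^6*y^17, y^19
Corners: x^5y^18, x^7y^16, x^8y^14, x^9y^12, x^11y^7, x^12y^4, x^13y^2, x^18
Socle dim=8


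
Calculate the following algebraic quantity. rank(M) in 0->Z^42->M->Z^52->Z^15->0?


Alt sum=0:
(-1)^0*42 + (-1)^1*? + (-1)^2*52 + (-1)^3*15=0
rank(M)=79


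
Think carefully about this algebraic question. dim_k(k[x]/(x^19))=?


Basis: 1,x,...,x^18
dim=19


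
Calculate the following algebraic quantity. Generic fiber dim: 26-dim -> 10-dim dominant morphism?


dim(fiber)=dim(X)-dim(Y)=26-10=16


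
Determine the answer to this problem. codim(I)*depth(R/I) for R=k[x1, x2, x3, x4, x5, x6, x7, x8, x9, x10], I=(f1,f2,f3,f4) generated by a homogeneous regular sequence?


codim=4, depth=dim(R/I)=10-4=6
Product=4*6=24


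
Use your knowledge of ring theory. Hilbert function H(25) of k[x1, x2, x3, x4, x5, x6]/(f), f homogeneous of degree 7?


C(30,5)-C(23,5)=142506-33649=108857


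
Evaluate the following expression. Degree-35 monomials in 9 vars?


C(d+n-1,n-1)=C(43,8)=145008513


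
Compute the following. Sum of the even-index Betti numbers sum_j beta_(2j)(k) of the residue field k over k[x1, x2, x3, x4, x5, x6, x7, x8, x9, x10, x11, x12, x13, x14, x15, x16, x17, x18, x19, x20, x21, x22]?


Koszul resolution: beta_i(k)=C(n,i), n=22
sum_even C(22,i) = 2^(n-1) = 2^21 = 2097152


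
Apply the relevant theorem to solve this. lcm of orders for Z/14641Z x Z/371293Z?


Exponent = lcm of the cyclic orders; pairwise coprime => product.
11^4*13^5=14641*371293=5436100813


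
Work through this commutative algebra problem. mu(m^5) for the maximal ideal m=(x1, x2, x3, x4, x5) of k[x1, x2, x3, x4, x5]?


Graded Nakayama: mu(m^d) = dim_k (m^d/m^(d+1)) = #degree-5 monomials in 5 vars
C(n+d-1,d)=C(9,5)=126


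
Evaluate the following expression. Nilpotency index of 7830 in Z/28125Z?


7830^k mod 28125:
k=1: 7830
k=2: 24525
k=3: 21375
k=4: 22500
k=5: 0
First zero at k = 5


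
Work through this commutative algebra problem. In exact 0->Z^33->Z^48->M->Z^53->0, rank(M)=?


Alt sum=0:
(-1)^0*33 + (-1)^1*48 + (-1)^2*? + (-1)^3*53=0
rank(M)=68


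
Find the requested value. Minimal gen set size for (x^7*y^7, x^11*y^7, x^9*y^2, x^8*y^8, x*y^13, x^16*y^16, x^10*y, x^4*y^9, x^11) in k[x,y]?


Remove redundant (divisible by others).
x^8*y^8 redundant.
x^11*y^7 redundant.
x^16*y^16 redundant.
Min: x^11, x^10*y, x^9*y^2, x^7*y^7, x^4*y^9, x*y^13
Count=6


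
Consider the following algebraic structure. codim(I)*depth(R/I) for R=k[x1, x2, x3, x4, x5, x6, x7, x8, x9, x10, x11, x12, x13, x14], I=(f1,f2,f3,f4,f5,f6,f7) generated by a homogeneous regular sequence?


codim=7, depth=dim(R/I)=14-7=7
Product=7*7=49


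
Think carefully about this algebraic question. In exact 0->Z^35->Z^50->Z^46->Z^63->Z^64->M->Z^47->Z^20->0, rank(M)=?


Alt sum=0:
(-1)^0*35 + (-1)^1*50 + (-1)^2*46 + (-1)^3*63 + (-1)^4*64 + (-1)^5*? + (-1)^6*47 + (-1)^7*20=0
rank(M)=59


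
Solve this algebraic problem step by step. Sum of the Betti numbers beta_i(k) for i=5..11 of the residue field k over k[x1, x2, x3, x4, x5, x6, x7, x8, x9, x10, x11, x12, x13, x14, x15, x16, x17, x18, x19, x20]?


Koszul resolution: beta_i(k)=C(n,i), n=20
C(20,5)=15504, C(20,6)=38760, C(20,7)=77520, C(20,8)=125970, C(20,9)=167960, C(20,10)=184756, C(20,11)=167960
Sum=778430


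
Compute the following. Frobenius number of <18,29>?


gcd(18,29)=1 => F=ab-a-b=18*29-18-29=522-47=475


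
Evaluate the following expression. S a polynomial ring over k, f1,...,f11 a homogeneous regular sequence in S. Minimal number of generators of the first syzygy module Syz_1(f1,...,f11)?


Regular sequence => Koszul complex is the minimal free resolution.
Syz_1 minimally generated by Koszul relations f_i*e_j - f_j*e_i (i<j): mu(Syz_1) = beta_2 = C(m,2) = m(m-1)/2
m=11
11*10/2 = 55


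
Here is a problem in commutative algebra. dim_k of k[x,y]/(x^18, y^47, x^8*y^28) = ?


k[x,y]/I, I = (x^18, y^47, x^8*y^28)
Rect: 18x47=846. Corner: (18-8)x(47-28)=190.
dim = 846-190 = 656


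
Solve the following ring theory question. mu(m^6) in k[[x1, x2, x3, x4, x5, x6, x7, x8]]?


C(n+d-1,d)=C(13,6)=1716


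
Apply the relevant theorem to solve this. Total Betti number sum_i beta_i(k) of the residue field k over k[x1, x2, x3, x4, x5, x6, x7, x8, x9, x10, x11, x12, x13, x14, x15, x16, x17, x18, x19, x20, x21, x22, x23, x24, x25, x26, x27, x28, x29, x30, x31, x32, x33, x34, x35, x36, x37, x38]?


Koszul resolution: beta_i(k)=C(n,i), n=38
sum_i C(38,i) = 2^38 = 274877906944


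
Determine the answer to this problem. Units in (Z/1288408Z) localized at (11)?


Local ring = Z/161051Z.
phi(161051) = 11^4*(11-1) = 146410


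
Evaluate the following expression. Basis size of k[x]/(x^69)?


Basis: 1,x,...,x^68
dim=69


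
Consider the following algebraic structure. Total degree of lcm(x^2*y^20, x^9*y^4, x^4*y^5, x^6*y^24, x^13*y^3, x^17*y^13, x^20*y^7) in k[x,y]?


lcm = componentwise max:
x: max(2,9,4,6,13,17,20)=20
y: max(20,4,5,24,3,13,7)=24
Total=20+24=44


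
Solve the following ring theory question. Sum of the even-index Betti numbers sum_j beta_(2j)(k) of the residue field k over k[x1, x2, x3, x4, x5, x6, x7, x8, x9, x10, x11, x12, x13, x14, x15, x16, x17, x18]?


Koszul resolution: beta_i(k)=C(n,i), n=18
sum_even C(18,i) = 2^(n-1) = 2^17 = 131072


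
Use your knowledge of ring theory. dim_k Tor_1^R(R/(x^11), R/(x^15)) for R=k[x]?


Tor_1(R/I,R/J)=(I cap J)/IJ=(x^15)/(x^26)
dim=26-15=min(11,15)=11


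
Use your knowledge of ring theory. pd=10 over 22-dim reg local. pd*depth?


pd+depth=22
depth=22-10=12
pd*depth=10*12=120


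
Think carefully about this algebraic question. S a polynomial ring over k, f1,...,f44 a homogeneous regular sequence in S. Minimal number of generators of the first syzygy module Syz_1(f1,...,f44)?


Regular sequence => Koszul complex is the minimal free resolution.
Syz_1 minimally generated by Koszul relations f_i*e_j - f_j*e_i (i<j): mu(Syz_1) = beta_2 = C(m,2) = m(m-1)/2
m=44
44*43/2 = 946


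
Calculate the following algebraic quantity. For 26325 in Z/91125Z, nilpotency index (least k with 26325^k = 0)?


26325^k mod 91125:
k=1: 26325
k=2: 0
First zero at k = 2


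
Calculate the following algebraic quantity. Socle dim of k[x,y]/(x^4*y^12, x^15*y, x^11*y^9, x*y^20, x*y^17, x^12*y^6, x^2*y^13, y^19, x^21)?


Socle = ann(m) = span of standard monomials u with x*u, y*u in I (staircase corners).
Redundant generators: x*y^20
Minimal generators: x^21, x^15*y, x^12*y^6, x^11*y^9, x^4*y^12, x^2*y^13, x*y^17, y^19
Corners: y^18, xy^16, x^3y^12, x^10y^11, x^11y^8, x^14y^5, x^20
Socle dim=7


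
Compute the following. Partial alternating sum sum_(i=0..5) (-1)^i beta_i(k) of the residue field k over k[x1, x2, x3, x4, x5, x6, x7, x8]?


Koszul resolution: beta_i(k)=C(n,i), n=8
sum_(i=0..p) (-1)^i C(n,i) = (-1)^p C(n-1,p)
(-1)^5*C(7,5) = (-1)^5*21 = -21


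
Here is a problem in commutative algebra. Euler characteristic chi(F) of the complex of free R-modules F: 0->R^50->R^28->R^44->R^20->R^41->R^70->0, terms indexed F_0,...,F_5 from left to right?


chi = sum (-1)^i * rank:
(-1)^0*50=50
(-1)^1*28=-28
(-1)^2*44=44
(-1)^3*20=-20
(-1)^4*41=41
(-1)^5*70=-70
chi=17


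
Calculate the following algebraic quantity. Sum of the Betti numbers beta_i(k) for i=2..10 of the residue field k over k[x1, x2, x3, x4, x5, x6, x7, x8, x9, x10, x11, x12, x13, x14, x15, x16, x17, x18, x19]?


Koszul resolution: beta_i(k)=C(n,i), n=19
C(19,2)=171, C(19,3)=969, C(19,4)=3876, C(19,5)=11628, C(19,6)=27132, C(19,7)=50388, C(19,8)=75582, C(19,9)=92378, C(19,10)=92378
Sum=354502


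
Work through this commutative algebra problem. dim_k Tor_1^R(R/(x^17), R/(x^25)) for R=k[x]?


Tor_1(R/I,R/J)=(I cap J)/IJ=(x^25)/(x^42)
dim=42-25=min(17,25)=17


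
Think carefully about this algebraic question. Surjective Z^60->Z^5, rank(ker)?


rank(ker) = 60-5 = 55


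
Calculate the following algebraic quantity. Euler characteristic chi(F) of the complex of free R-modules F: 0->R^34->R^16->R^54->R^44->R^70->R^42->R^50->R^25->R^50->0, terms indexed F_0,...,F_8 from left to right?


chi = sum (-1)^i * rank:
(-1)^0*34=34
(-1)^1*16=-16
(-1)^2*54=54
(-1)^3*44=-44
(-1)^4*70=70
(-1)^5*42=-42
(-1)^6*50=50
(-1)^7*25=-25
(-1)^8*50=50
chi=131


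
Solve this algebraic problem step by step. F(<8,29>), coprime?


gcd(8,29)=1 => F=ab-a-b=8*29-8-29=232-37=195


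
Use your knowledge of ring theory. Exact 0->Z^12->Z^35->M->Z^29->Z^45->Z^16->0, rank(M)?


Alt sum=0:
(-1)^0*12 + (-1)^1*35 + (-1)^2*? + (-1)^3*29 + (-1)^4*45 + (-1)^5*16=0
rank(M)=23


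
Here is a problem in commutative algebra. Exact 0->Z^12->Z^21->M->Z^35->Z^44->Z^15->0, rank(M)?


Alt sum=0:
(-1)^0*12 + (-1)^1*21 + (-1)^2*? + (-1)^3*35 + (-1)^4*44 + (-1)^5*15=0
rank(M)=15


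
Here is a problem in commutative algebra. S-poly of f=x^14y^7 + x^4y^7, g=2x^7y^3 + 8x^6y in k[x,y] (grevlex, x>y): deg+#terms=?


LT(f)=x^14y^7, LT(g)=2x^7y^3
lcm(LM)=x^14y^7
S(f,g) (scaled by 2 to clear denominators) = 2*f - x^7y^4*g = -8x^13y^5 + 2x^4y^7
2 terms, deg 18.
18+2=20


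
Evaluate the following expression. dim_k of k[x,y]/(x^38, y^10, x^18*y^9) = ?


k[x,y]/I, I = (x^38, y^10, x^18*y^9)
Rect: 38x10=380. Corner: (38-18)x(10-9)=20.
dim = 380-20 = 360


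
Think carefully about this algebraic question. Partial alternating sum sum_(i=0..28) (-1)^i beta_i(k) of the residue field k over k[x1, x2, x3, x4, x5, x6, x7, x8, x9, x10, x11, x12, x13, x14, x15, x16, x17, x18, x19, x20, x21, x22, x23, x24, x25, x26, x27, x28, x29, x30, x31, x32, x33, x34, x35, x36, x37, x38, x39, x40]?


Koszul resolution: beta_i(k)=C(n,i), n=40
sum_(i=0..p) (-1)^i C(n,i) = (-1)^p C(n-1,p)
(-1)^28*C(39,28) = (-1)^28*1676056044 = 1676056044


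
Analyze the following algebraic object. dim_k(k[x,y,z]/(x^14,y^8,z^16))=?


Basis: x^iy^jz^k, i<14,j<8,k<16
14*8*16=1792


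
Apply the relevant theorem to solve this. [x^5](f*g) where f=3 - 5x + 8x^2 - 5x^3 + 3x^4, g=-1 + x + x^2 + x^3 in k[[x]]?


[x^5] = sum a_i*b_j, i+j=5
  8*1=8
  -5*1=-5
  3*1=3
Sum=6


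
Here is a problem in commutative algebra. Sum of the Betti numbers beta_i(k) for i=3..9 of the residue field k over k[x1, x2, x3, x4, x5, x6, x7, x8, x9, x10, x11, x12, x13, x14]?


Koszul resolution: beta_i(k)=C(n,i), n=14
C(14,3)=364, C(14,4)=1001, C(14,5)=2002, C(14,6)=3003, C(14,7)=3432, C(14,8)=3003, C(14,9)=2002
Sum=14807


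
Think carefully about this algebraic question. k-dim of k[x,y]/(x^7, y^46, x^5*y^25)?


k[x,y]/I, I = (x^7, y^46, x^5*y^25)
Rect: 7x46=322. Corner: (7-5)x(46-25)=42.
dim = 322-42 = 280


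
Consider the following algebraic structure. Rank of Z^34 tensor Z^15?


rank(M(x)N) = rank(M)*rank(N)
34*15 = 510


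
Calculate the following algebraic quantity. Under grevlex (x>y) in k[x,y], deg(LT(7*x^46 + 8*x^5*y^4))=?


LT: 7*x^46
deg_x=46, deg_y=0
Total=46+0=46


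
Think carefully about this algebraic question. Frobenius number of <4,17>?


gcd(4,17)=1 => F=ab-a-b=4*17-4-17=68-21=47


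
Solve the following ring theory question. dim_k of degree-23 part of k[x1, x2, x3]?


C(d+n-1,n-1)=C(25,2)=300


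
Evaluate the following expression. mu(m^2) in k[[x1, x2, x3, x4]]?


C(n+d-1,d)=C(5,2)=10


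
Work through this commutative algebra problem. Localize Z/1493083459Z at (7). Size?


7-primary part: 1493083459=7^9*37
Size=7^9=40353607


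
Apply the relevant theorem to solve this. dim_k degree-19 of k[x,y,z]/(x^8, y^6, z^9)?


Need i<8, j<6, k<9 with i+j+k=19.
For each i, j ranges over max(0,19-i-8)..min(5,19-i):
  i=0: j in [11,5] -> 0
  i=1: j in [10,5] -> 0
  i=2: j in [9,5] -> 0
  i=3: j in [8,5] -> 0
  i=4: j in [7,5] -> 0
  i=5: j in [6,5] -> 0
  i=6: j in [5,5] -> 1
  i=7: j in [4,5] -> 2
H(19) = 0+0+0+0+0+0+1+2 = 3


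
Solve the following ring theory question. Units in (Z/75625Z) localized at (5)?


Local ring = Z/625Z.
phi(625) = 5^3*(5-1) = 500


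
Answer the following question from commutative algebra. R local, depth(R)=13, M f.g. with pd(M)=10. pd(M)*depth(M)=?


pd+depth=13
depth=13-10=3
pd*depth=10*3=30


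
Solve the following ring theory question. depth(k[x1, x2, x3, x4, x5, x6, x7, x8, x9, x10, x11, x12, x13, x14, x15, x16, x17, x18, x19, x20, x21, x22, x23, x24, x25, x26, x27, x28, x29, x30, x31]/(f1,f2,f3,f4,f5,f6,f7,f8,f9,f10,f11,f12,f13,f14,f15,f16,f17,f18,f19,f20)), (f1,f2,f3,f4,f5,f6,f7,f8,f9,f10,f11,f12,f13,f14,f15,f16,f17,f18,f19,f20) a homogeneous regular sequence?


depth(R)=31
depth(R/I)=31-20=11


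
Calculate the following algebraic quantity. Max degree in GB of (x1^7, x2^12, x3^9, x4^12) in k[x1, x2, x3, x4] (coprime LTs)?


Pure powers, coprime LTs => already GB.
Degrees: 7, 12, 9, 12
Max=12


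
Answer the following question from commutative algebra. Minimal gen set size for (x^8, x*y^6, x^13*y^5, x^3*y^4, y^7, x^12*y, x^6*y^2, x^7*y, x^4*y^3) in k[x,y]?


Remove redundant (divisible by others).
x^13*y^5 redundant.
x^12*y redundant.
Min: x^8, x^7*y, x^6*y^2, x^4*y^3, x^3*y^4, x*y^6, y^7
Count=7


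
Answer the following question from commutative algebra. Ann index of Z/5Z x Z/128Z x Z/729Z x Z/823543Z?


Exponent = lcm of the cyclic orders; pairwise coprime => product.
5^1*2^7*3^6*7^7=5*128*729*823543=384232222080


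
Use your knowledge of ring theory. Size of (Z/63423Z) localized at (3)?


3-primary part: 63423=3^7*29
Size=3^7=2187


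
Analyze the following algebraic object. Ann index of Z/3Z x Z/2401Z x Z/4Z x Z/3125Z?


Exponent = lcm of the cyclic orders; pairwise coprime => product.
3^1*7^4*2^2*5^5=3*2401*4*3125=90037500


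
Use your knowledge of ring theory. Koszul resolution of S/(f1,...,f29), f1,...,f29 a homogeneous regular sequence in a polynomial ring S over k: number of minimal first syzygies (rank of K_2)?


Regular sequence => Koszul complex is the minimal free resolution.
Syz_1 minimally generated by Koszul relations f_i*e_j - f_j*e_i (i<j): mu(Syz_1) = beta_2 = C(m,2) = m(m-1)/2
m=29
29*28/2 = 406


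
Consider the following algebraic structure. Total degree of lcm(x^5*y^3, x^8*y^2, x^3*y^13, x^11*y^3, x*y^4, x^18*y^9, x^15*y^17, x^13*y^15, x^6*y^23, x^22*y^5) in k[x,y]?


lcm = componentwise max:
x: max(5,8,3,11,1,18,15,13,6,22)=22
y: max(3,2,13,3,4,9,17,15,23,5)=23
Total=22+23=45


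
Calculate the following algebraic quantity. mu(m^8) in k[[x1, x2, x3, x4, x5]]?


C(n+d-1,d)=C(12,8)=495


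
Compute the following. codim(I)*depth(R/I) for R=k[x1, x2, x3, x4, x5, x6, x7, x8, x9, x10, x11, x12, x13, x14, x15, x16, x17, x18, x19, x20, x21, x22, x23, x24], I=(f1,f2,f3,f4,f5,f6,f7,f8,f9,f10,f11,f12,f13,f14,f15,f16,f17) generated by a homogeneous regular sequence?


codim=17, depth=dim(R/I)=24-17=7
Product=17*7=119


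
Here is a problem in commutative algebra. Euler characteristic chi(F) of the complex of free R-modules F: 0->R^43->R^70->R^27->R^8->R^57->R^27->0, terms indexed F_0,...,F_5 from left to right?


chi = sum (-1)^i * rank:
(-1)^0*43=43
(-1)^1*70=-70
(-1)^2*27=27
(-1)^3*8=-8
(-1)^4*57=57
(-1)^5*27=-27
chi=22


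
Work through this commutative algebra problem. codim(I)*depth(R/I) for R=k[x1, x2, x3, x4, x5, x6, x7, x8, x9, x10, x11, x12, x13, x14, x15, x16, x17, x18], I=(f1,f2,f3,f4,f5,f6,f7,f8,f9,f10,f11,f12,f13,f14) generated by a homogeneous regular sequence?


codim=14, depth=dim(R/I)=18-14=4
Product=14*4=56


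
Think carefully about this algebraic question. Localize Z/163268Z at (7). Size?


7-primary part: 163268=7^4*68
Size=7^4=2401


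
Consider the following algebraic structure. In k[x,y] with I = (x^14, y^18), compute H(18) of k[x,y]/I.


k[x,y], I = (x^14, y^18), d = 18
Need i < 14 and d-i < 18.
Range: 1 <= i <= 13.
H(18) = 13


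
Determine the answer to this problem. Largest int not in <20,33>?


gcd(20,33)=1 => F=ab-a-b=20*33-20-33=660-53=607


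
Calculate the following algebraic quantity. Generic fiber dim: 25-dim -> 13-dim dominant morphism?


dim(fiber)=dim(X)-dim(Y)=25-13=12


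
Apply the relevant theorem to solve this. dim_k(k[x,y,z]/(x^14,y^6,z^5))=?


Basis: x^iy^jz^k, i<14,j<6,k<5
14*6*5=420


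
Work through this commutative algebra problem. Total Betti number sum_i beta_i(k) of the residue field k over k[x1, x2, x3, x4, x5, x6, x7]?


Koszul resolution: beta_i(k)=C(n,i), n=7
sum_i C(7,i) = 2^7 = 128


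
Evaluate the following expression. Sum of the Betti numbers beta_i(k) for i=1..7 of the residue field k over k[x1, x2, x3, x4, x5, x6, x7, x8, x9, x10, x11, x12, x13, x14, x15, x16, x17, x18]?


Koszul resolution: beta_i(k)=C(n,i), n=18
C(18,1)=18, C(18,2)=153, C(18,3)=816, C(18,4)=3060, C(18,5)=8568, C(18,6)=18564, C(18,7)=31824
Sum=63003


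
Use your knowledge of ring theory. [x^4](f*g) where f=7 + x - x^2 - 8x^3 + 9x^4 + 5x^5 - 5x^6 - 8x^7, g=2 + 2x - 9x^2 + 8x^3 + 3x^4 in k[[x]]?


[x^4] = sum a_i*b_j, i+j=4
  7*3=21
  1*8=8
  -1*-9=9
  -8*2=-16
  9*2=18
Sum=40


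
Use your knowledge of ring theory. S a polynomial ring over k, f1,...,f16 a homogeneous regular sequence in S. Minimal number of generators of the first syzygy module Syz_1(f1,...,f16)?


Regular sequence => Koszul complex is the minimal free resolution.
Syz_1 minimally generated by Koszul relations f_i*e_j - f_j*e_i (i<j): mu(Syz_1) = beta_2 = C(m,2) = m(m-1)/2
m=16
16*15/2 = 120


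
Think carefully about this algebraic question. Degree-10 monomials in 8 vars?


C(d+n-1,n-1)=C(17,7)=19448


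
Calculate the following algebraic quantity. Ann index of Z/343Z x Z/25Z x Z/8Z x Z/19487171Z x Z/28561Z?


Exponent = lcm of the cyclic orders; pairwise coprime => product.
7^3*5^2*2^3*11^7*13^4=343*25*8*19487171*28561=38180914037866600


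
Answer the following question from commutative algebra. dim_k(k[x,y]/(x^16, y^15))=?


Basis: x^i*y^j, i<16, j<15
16*15=240


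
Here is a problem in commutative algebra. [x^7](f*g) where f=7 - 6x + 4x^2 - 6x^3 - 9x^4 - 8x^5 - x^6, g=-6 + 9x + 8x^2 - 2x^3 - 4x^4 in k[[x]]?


[x^7] = sum a_i*b_j, i+j=7
  -6*-4=24
  -9*-2=18
  -8*8=-64
  -1*9=-9
Sum=-31


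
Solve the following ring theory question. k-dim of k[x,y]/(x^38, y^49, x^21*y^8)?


k[x,y]/I, I = (x^38, y^49, x^21*y^8)
Rect: 38x49=1862. Corner: (38-21)x(49-8)=697.
dim = 1862-697 = 1165


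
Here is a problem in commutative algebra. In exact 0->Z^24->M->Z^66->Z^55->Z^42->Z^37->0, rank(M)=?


Alt sum=0:
(-1)^0*24 + (-1)^1*? + (-1)^2*66 + (-1)^3*55 + (-1)^4*42 + (-1)^5*37=0
rank(M)=40


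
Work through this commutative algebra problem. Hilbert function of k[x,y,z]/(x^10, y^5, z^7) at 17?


Need i<10, j<5, k<7 with i+j+k=17.
For each i, j ranges over max(0,17-i-6)..min(4,17-i):
  i=0: j in [11,4] -> 0
  i=1: j in [10,4] -> 0
  i=2: j in [9,4] -> 0
  i=3: j in [8,4] -> 0
  i=4: j in [7,4] -> 0
  i=5: j in [6,4] -> 0
  i=6: j in [5,4] -> 0
  i=7: j in [4,4] -> 1
  i=8: j in [3,4] -> 2
  i=9: j in [2,4] -> 3
H(17) = 0+0+0+0+0+0+0+1+2+3 = 6


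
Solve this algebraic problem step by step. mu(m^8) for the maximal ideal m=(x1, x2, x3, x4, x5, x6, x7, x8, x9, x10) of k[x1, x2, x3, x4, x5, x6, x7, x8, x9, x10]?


Graded Nakayama: mu(m^d) = dim_k (m^d/m^(d+1)) = #degree-8 monomials in 10 vars
C(n+d-1,d)=C(17,8)=24310


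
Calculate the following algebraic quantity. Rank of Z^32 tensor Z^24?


rank(M(x)N) = rank(M)*rank(N)
32*24 = 768


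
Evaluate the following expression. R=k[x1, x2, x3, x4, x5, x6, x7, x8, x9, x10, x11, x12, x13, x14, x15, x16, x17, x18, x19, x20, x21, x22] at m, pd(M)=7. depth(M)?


pd+depth=depth(R)=22
depth=22-7=15


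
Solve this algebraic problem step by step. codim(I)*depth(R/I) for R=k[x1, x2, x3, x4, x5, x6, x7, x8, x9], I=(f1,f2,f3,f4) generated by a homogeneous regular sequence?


codim=4, depth=dim(R/I)=9-4=5
Product=4*5=20


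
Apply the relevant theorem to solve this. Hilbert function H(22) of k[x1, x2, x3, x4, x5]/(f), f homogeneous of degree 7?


C(26,4)-C(19,4)=14950-3876=11074


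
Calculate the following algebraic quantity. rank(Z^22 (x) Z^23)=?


rank(M(x)N) = rank(M)*rank(N)
22*23 = 506


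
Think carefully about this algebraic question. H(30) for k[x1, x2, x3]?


C(d+n-1,n-1)=C(32,2)=496


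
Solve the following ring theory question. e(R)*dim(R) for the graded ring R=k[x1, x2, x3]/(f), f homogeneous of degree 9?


e(R)=deg(f)=9, dim(R)=3-1=2
e*dim=9*2=18


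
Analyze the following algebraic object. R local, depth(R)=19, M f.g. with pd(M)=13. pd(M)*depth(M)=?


pd+depth=19
depth=19-13=6
pd*depth=13*6=78


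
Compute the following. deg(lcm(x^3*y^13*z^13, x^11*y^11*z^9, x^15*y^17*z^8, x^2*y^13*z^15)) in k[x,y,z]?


lcm = componentwise max:
x: max(3,11,15,2)=15
y: max(13,11,17,13)=17
z: max(13,9,8,15)=15
Total=15+17+15=47


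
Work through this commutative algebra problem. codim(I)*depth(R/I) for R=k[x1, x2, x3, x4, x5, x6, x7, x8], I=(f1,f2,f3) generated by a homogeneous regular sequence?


codim=3, depth=dim(R/I)=8-3=5
Product=3*5=15


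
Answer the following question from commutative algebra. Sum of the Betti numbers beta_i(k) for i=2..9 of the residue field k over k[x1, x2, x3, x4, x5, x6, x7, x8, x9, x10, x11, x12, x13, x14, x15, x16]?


Koszul resolution: beta_i(k)=C(n,i), n=16
C(16,2)=120, C(16,3)=560, C(16,4)=1820, C(16,5)=4368, C(16,6)=8008, C(16,7)=11440, C(16,8)=12870, C(16,9)=11440
Sum=50626


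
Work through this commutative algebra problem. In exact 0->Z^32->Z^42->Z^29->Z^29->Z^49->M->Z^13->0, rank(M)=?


Alt sum=0:
(-1)^0*32 + (-1)^1*42 + (-1)^2*29 + (-1)^3*29 + (-1)^4*49 + (-1)^5*? + (-1)^6*13=0
rank(M)=52


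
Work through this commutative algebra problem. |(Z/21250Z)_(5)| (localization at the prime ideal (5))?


5-primary part: 21250=5^4*34
Size=5^4=625


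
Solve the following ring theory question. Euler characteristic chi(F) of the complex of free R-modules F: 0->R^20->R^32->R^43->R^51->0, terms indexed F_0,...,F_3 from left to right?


chi = sum (-1)^i * rank:
(-1)^0*20=20
(-1)^1*32=-32
(-1)^2*43=43
(-1)^3*51=-51
chi=-20


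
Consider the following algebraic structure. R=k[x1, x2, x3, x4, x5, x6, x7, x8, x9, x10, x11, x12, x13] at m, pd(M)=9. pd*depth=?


pd+depth=13
depth=13-9=4
pd*depth=9*4=36


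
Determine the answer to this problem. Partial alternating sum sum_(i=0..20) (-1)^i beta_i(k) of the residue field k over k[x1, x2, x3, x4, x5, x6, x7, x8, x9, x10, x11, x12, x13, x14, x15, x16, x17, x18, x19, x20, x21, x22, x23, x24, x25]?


Koszul resolution: beta_i(k)=C(n,i), n=25
sum_(i=0..p) (-1)^i C(n,i) = (-1)^p C(n-1,p)
(-1)^20*C(24,20) = (-1)^20*10626 = 10626


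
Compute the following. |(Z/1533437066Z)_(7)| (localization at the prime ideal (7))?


7-primary part: 1533437066=7^9*38
Size=7^9=40353607


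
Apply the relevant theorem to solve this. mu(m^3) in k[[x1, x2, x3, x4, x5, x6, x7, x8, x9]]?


C(n+d-1,d)=C(11,3)=165


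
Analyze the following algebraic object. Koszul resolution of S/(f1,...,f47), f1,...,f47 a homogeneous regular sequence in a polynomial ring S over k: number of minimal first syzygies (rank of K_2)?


Regular sequence => Koszul complex is the minimal free resolution.
Syz_1 minimally generated by Koszul relations f_i*e_j - f_j*e_i (i<j): mu(Syz_1) = beta_2 = C(m,2) = m(m-1)/2
m=47
47*46/2 = 1081


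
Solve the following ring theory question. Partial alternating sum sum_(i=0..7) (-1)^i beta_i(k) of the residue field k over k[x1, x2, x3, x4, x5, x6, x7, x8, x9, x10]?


Koszul resolution: beta_i(k)=C(n,i), n=10
sum_(i=0..p) (-1)^i C(n,i) = (-1)^p C(n-1,p)
(-1)^7*C(9,7) = (-1)^7*36 = -36


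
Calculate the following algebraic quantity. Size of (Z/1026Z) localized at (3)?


3-primary part: 1026=3^3*38
Size=3^3=27


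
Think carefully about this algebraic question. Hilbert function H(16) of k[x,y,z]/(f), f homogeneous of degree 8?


C(18,2)-C(10,2)=153-45=108


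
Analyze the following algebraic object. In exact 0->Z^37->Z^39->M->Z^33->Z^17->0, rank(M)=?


Alt sum=0:
(-1)^0*37 + (-1)^1*39 + (-1)^2*? + (-1)^3*33 + (-1)^4*17=0
rank(M)=18


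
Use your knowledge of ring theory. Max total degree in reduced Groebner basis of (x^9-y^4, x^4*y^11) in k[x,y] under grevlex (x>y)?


LT(f1)=x^9, LT(f2)=x^4y^11, lcm=x^9y^11
S(f1,f2) = y^11*f1 - x^5*f2 = -y^15
Reduced GB = {f1, f2, y^15}; degrees 9, 15, 15
Max = 15


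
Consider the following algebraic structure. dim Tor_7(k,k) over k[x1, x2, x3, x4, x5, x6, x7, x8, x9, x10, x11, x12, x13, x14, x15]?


Koszul: C(n,i)=C(15,7)=6435


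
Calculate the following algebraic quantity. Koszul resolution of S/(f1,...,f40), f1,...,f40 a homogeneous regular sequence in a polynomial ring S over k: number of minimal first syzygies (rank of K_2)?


Regular sequence => Koszul complex is the minimal free resolution.
Syz_1 minimally generated by Koszul relations f_i*e_j - f_j*e_i (i<j): mu(Syz_1) = beta_2 = C(m,2) = m(m-1)/2
m=40
40*39/2 = 780


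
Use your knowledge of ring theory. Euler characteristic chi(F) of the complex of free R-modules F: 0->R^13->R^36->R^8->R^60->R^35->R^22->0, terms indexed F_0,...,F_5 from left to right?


chi = sum (-1)^i * rank:
(-1)^0*13=13
(-1)^1*36=-36
(-1)^2*8=8
(-1)^3*60=-60
(-1)^4*35=35
(-1)^5*22=-22
chi=-62


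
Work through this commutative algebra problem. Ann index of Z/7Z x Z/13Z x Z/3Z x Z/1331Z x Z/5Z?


Exponent = lcm of the cyclic orders; pairwise coprime => product.
7^1*13^1*3^1*11^3*5^1=7*13*3*1331*5=1816815


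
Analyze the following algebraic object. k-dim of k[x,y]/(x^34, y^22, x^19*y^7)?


k[x,y]/I, I = (x^34, y^22, x^19*y^7)
Rect: 34x22=748. Corner: (34-19)x(22-7)=225.
dim = 748-225 = 523


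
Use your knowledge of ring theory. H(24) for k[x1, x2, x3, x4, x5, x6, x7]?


C(d+n-1,n-1)=C(30,6)=593775


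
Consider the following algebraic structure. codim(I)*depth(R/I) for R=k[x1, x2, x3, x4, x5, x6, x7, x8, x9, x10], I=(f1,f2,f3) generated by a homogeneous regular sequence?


codim=3, depth=dim(R/I)=10-3=7
Product=3*7=21


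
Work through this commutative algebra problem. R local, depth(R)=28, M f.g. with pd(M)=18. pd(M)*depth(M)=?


pd+depth=28
depth=28-18=10
pd*depth=18*10=180


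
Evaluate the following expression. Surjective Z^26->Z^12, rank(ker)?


rank(ker) = 26-12 = 14


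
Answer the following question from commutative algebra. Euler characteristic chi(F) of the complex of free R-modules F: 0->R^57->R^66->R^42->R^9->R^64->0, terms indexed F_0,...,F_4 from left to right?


chi = sum (-1)^i * rank:
(-1)^0*57=57
(-1)^1*66=-66
(-1)^2*42=42
(-1)^3*9=-9
(-1)^4*64=64
chi=88
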